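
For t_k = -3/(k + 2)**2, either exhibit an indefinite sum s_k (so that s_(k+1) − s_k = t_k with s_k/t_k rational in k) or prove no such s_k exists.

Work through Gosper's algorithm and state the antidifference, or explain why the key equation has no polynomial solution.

Compute t_(k+1)/t_k: get (k + 2)**2/(k + 3)**2.
Gosper form: A/B · C(k+1)/C(k) with A=k**2 + 4*k + 4, B=k**2 + 6*k + 9, C=1.
Need (k**2 + 4*k + 4)·f(k+1) − (k**2 + 4*k + 4)·f(k) = 1.
Degrees (2,2,0) ⇒ d ≤ 0.
Write f(k) = c0. Then LHS − RHS = -1, requiring -1 = 0: contradictory. No certificate.

none (Gosper's algorithm certifies no s_k)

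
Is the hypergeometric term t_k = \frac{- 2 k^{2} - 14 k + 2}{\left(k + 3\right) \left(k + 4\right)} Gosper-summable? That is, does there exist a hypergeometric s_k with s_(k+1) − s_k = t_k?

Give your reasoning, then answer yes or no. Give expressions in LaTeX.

Ratio r(k) = (k + 3)*(7*k + (k + 1)**2 + 6)/((k + 5)*(k**2 + 7*k - 1)).
Normal form (A,B,C) = (k + 3, k + 5, k**2 + 7*k - 1).
Key eq: (k + 3)·f(k+1) = (k + 4)·f(k) + (k**2 + 7*k - 1).
deg f ≤ 2 (via 1,1,2).
Match coefficients ⇒ f(k) = k*(3*k - 4)/3.
R(k) = B(k−1)·f(k)/C(k) = k*(k + 4)*(3*k - 4)/(3*(k**2 + 7*k - 1)); s_k = R·t_k = 2*k*(4 - 3*k)/(3*(k + 3)).
s_(k+1) − s_k = 2*(-k**2 - 7*k + 1)/(k**2 + 7*k + 12) = t_k.

Yes. s_k = \frac{2 k \left(4 - 3 k\right)}{3 \left(k + 3\right)}.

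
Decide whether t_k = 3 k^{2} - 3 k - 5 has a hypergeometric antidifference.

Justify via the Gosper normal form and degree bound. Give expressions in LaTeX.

Yes. s_k = k \left(k^{2} - 3 k - 3\right).

r(k) = (3*k**2 + 3*k - 5)/(3*k**2 - 3*k - 5) after simplifying.
Factor: A=1; B=1; C=k**2 - k - 5/3.
Key eq: (1)·f(k+1) = (1)·f(k) + (k**2 - k - 5/3).
Bound: deg f ≤ 3.
A polynomial solution: f(k) = k*(k**2 - 3*k - 3)/3.
Then R = B(k−1)f/C = k*(k**2 - 3*k - 3)/(3*k**2 - 3*k - 5), so s_k = R(k)·t_k = k*(k**2 - 3*k - 3).
s_(k+1) − s_k = 3*k**2 - 3*k - 5 = t_k.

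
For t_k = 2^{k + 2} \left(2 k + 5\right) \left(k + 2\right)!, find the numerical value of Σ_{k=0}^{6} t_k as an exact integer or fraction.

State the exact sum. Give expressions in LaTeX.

Σ = 185794552

r(k) = 2*(k + 3)*(2*k + 7)/(2*k + 5) after simplifying.
Gosper form: A/B · C(k+1)/C(k) with A=2*k + 6, B=1, C=k + 5/2.
f must satisfy (2*k + 6)·f(k+1) − (1)·f(k) = k + 5/2.
deg f ≤ 0 (via 1,0,1).
Solving with deg f ≤ 0: f(k) = 1/2.
Get s_k = R·t_k = 2**(k + 2)*factorial(k + 2) with R(k) = B(k−1)f(k)/C(k) = 1/(2*k + 5).
Check: Δs_k = 2**(k + 2)*(2*k + 5)*factorial(k + 2). ✓
Evaluate s at k=7 and k=0: 185794560 and 8; difference 185794552.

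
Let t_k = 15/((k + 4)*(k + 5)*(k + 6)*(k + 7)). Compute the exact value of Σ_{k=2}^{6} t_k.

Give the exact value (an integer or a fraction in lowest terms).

Step 1: r(k) = (k + 4)/(k + 8).
Take A(k)=k + 4, B(k)=k + 8, C(k)=1.
Need (k + 4)·f(k+1) − (k + 7)·f(k) = 1.
deg f ≤ 3 (via 1,1,0).
A polynomial solution: f(k) = k*(k**2 + 15*k + 74)/360.
R(k) = B(k−1)·f(k)/C(k) = k*(k + 7)*(k**2 + 15*k + 74)/360; s_k = R·t_k = k*(k**2 + 15*k + 74)/(24*(k + 4)*(k + 5)*(k + 6)).
Verify: 15/(k**4 + 22*k**3 + 179*k**2 + 638*k + 840) matches t_k.
Telescoping: Σ = s_(7) − s_(2) = 133/3432 − (3/112) = 575/48048.

Σ = 575/48048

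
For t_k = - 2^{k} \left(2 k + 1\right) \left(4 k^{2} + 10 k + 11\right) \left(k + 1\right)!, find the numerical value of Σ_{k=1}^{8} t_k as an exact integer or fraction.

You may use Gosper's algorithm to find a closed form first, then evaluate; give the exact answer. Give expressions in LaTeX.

Σ = -570389299188

The ratio is 2*(8*k**4 + 64*k**3 + 200*k**2 + 283*k + 150)/(8*k**3 + 24*k**2 + 32*k + 11).
A = 2*k + 4, B = 1, C = k**3 + 3*k**2 + 4*k + 11/8.
Need (2*k + 4)·f(k+1) − (1)·f(k) = k**3 + 3*k**2 + 4*k + 11/8.
Degrees (1,0,3) ⇒ d ≤ 2.
Solve for f: f(k) = (4*k**2 - 2*k + 1)/8 (degree 2 ≤ 2).
R(k) = B(k−1)·f(k)/C(k) = (4*k**2 - 2*k + 1)/((2*k + 1)*(4*k**2 + 10*k + 11)); s_k = R·t_k = -2**k*(4*k**2 - 2*k + 1)*factorial(k + 1).
s_(k+1) − s_k = -2**k*(2*k + 1)*(4*k**2 + 10*k + 11)*factorial(k + 1) = t_k.
Evaluate s at k=9 and k=1: -570389299200 and -12; difference -570389299188.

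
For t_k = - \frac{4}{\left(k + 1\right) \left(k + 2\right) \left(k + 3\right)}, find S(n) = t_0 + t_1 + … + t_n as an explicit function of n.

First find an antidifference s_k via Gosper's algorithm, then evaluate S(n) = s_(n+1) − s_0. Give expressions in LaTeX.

Ratio r(k) = (k + 1)/(k + 4).
Gosper form: A/B · C(k+1)/C(k) with A=k + 1, B=k + 4, C=1.
Key eq: (k + 1)·f(k+1) = (k + 3)·f(k) + (1).
Degrees (1,1,0) ⇒ d ≤ 2.
Solving with deg f ≤ 2: f(k) = k*(k + 3)/4.
So s_k = (B(k−1)f/C)·t_k = (k*(k + 3)**2/4)·t_k = k*(-k - 3)/((k + 1)*(k + 2)).
Verify: -4/(k**3 + 6*k**2 + 11*k + 6) matches t_k.
s_(n+1) = (-n**2 - 5*n - 4)/(n**2 + 5*n + 6) and s_(0) = 0, so S(n) = (-n**2 - 5*n - 4)/(n**2 + 5*n + 6).

S(n) = \frac{- n^{2} - 5 n - 4}{n^{2} + 5 n + 6}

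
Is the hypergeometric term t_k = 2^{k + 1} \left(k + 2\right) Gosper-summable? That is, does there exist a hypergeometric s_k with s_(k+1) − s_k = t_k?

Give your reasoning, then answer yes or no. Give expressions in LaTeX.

Yes. s_k = 2^{k + 1} k.

Ratio r(k) = 2*(k + 3)/(k + 2).
Normal form (A,B,C) = (2, 1, k + 2).
Set up (2)·f(k+1) − (1)·f(k) − (k + 2) = 0.
Bound: deg f ≤ 1.
Solving with deg f ≤ 1: f(k) = k.
R(k) = B(k−1)·f(k)/C(k) = k/(k + 2); s_k = R·t_k = 2**(k + 1)*k.
Verify: 2**(k + 1)*(k + 2) matches t_k.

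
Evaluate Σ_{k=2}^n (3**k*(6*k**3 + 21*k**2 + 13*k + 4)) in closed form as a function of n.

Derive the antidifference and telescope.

S(n) = 9*3**n*n**3 + 18*3**n*n**2 + 15*3**n*n + 3*3**n - 135

r(k) = 3*(6*k**3 + 39*k**2 + 73*k + 44)/(6*k**3 + 21*k**2 + 13*k + 4) after simplifying.
So A=3 and B=1, with C=k**3 + 7*k**2/2 + 13*k/6 + 2/3.
Solve (3)·f(k+1) − (1)·f(k) = k**3 + 7*k**2/2 + 13*k/6 + 2/3.
d = 3 from the (0,0,3) case.
Solving with deg f ≤ 3: f(k) = (3*k**3 - 3*k**2 + 2*k - 1)/6.
Certificate R = B(k−1)f/C = (3*k**3 - 3*k**2 + 2*k - 1)/(6*k**3 + 21*k**2 + 13*k + 4) gives s_k = 3**k*(3*k**3 - 3*k**2 + 2*k - 1).
s_(k+1) − s_k = 3**k*(6*k**3 + 21*k**2 + 13*k + 4) = t_k.
s_(n+1) = 3**(n + 1)*(3*n**3 + 6*n**2 + 5*n + 1) and s_(2) = 135, so S(n) = 9*3**n*n**3 + 18*3**n*n**2 + 15*3**n*n + 3*3**n - 135.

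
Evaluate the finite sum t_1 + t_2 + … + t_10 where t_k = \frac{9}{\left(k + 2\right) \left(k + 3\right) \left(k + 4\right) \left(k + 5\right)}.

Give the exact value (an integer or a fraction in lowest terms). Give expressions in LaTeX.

Ratio r(k) = (k + 2)/(k + 6).
A = k + 2, B = k + 6, C = 1.
Key eq: (k + 2)·f(k+1) = (k + 5)·f(k) + (1).
d = 3 from the (1,1,0) case.
Match coefficients ⇒ f(k) = k*(k**2 + 9*k + 26)/72.
So s_k = (B(k−1)f/C)·t_k = (k*(k + 5)*(k**2 + 9*k + 26)/72)·t_k = k*(k**2 + 9*k + 26)/(8*(k + 2)*(k + 3)*(k + 4)).
Verify: 9/(k**4 + 14*k**3 + 71*k**2 + 154*k + 120) matches t_k.
Σ_(k=1)^(10) t_k = s_(11) − s_(1) = 451/3640 − (3/40) = 89/1820.

Σ = 89/1820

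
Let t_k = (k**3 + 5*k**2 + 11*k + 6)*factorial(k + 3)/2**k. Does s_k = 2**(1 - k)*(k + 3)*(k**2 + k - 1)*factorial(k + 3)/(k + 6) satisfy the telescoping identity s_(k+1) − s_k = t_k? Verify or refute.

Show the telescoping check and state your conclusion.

Invalid: residual -3*(k**4 + 11*k**3 + 39*k**2 + 70*k + 38)*factorial(k + 3)/(2**k*(k + 6)*(k + 7)) ≠ 0.

s_(k+1) = (k + 4)*(k**2 + 3*k + 1)*factorial(k + 4)/(2**k*(k + 7))
s_(k+1) − s_k = (k**5 + 15*k**4 + 85*k**3 + 242*k**2 + 330*k + 138)*factorial(k + 3)/(2**k*(k + 6)*(k + 7))
(s_(k+1) − s_k) − t_k = -3*(k**4 + 11*k**3 + 39*k**2 + 70*k + 38)*factorial(k + 3)/(2**k*(k + 6)*(k + 7))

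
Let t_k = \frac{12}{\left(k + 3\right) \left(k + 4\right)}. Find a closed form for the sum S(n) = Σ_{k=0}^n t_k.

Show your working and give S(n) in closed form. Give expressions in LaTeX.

S(n) = \frac{4 \left(n + 1\right)}{n + 4}

Ratio r(k) = (k + 3)/(k + 5).
Gosper form: A/B · C(k+1)/C(k) with A=k + 3, B=k + 5, C=1.
Solve (k + 3)·f(k+1) − (k + 4)·f(k) = 1.
From deg A=1, deg B=1, deg C=0: d=1.
Match coefficients ⇒ f(k) = k/3.
R(k) = B(k−1)·f(k)/C(k) = k*(k + 4)/3; s_k = R·t_k = 4*k/(k + 3).
Verify: 12/(k**2 + 7*k + 12) matches t_k.
Σ_(k=0)^n t_k = s_(n+1) − s_(0) = (4*(n + 1)/(n + 4)) − (0), i.e. 4*(n + 1)/(n + 4).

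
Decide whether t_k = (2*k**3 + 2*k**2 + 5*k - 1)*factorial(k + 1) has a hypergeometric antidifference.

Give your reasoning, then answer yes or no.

r(k) = (2*k**4 + 12*k**3 + 31*k**2 + 38*k + 16)/(2*k**3 + 2*k**2 + 5*k - 1) after simplifying.
Take A(k)=k + 2, B(k)=1, C(k)=k**3 + k**2 + 5*k/2 - 1/2.
Need (k + 2)·f(k+1) − (1)·f(k) = k**3 + k**2 + 5*k/2 - 1/2.
From deg A=1, deg B=0, deg C=3: d=2.
Solve for f: f(k) = (2*k**2 - 4*k + 3)/2 (degree 2 ≤ 2).
Certificate R = B(k−1)f/C = (2*k**2 - 4*k + 3)/(2*k**3 + 2*k**2 + 5*k - 1) gives s_k = (2*k**2 - 4*k + 3)*factorial(k + 1).
Verify: (2*k**3 + 2*k**2 + 5*k - 1)*factorial(k + 1) matches t_k.

Yes. s_k = (2*k**2 - 4*k + 3)*factorial(k + 1).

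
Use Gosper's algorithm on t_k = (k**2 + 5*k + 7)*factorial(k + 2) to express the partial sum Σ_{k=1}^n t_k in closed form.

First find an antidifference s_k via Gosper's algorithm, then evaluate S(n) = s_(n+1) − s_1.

Compute t_(k+1)/t_k: get (k + 3)*(5*k + (k + 1)**2 + 12)/(k**2 + 5*k + 7).
So A=k + 3 and B=1, with C=k**2 + 5*k + 7.
Key eq: (k + 3)·f(k+1) = (1)·f(k) + (k**2 + 5*k + 7).
deg f ≤ 1 (via 1,0,2).
Coefficient equations give f(k) = k + 2.
Then R = B(k−1)f/C = (k + 2)/(k**2 + 5*k + 7), so s_k = R(k)·t_k = (k + 2)*factorial(k + 2).
Check: Δs_k = (k**2 + 5*k + 7)*factorial(k + 2). ✓
Σ_(k=1)^n t_k = s_(n+1) − s_(1) = ((n + 3)*factorial(n + 3)) − (18), i.e. n*factorial(n + 3) + 3*factorial(n + 3) - 18.

S(n) = n*factorial(n + 3) + 3*factorial(n + 3) - 18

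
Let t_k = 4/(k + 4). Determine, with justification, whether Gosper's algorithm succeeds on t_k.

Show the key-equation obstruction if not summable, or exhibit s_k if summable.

Compute t_(k+1)/t_k: get (k + 4)/(k + 5).
Normal form (A,B,C) = (k + 4, k + 5, 1).
Key eq: (k + 4)·f(k+1) = (k + 4)·f(k) + (1).
deg f ≤ 0 (via 1,1,0).
Write f(k) = c0. Then LHS − RHS = -1, requiring -1 = 0: contradictory. No certificate.

No — key equation has no polynomial f.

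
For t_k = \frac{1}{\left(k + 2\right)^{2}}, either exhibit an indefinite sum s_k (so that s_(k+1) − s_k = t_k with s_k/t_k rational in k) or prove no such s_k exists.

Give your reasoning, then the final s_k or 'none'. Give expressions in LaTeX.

not Gosper-summable; s_k does not exist

Ratio r(k) = (k + 2)**2/(k + 3)**2.
Normal form (A,B,C) = (k**2 + 4*k + 4, k**2 + 6*k + 9, 1).
f must satisfy (k**2 + 4*k + 4)·f(k+1) − (k**2 + 4*k + 4)·f(k) = 1.
Degrees (2,2,0) ⇒ d ≤ 0.
Put f(k) = c0: A·f(k+1) − B(k−1)·f(k) − C = -1; need -1 = 0 — inconsistent ⇒ no f, not summable.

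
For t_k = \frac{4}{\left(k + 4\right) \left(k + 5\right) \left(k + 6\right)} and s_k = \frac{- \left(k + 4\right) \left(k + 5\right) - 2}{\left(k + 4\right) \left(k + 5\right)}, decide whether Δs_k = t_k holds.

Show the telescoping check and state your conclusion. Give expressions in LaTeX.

s_(k+1) = (-(k + 5)*(k + 6) - 2)/((k + 5)*(k + 6))
s_(k+1) − s_k = 4/(k**3 + 15*k**2 + 74*k + 120)
(s_(k+1) − s_k) − t_k = 0

Valid — Δs_k = t_k.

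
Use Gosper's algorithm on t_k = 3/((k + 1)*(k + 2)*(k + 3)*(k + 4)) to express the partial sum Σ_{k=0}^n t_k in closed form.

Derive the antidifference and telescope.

The ratio is (k + 1)/(k + 5).
Gosper form: A/B · C(k+1)/C(k) with A=k + 1, B=k + 5, C=1.
Need (k + 1)·f(k+1) − (k + 4)·f(k) = 1.
d = 3 from the (1,1,0) case.
Coefficient equations give f(k) = k*(k**2 + 6*k + 11)/18.
Certificate R = B(k−1)f/C = k*(k + 4)*(k**2 + 6*k + 11)/18 gives s_k = k*(k**2 + 6*k + 11)/(6*(k + 1)*(k + 2)*(k + 3)).
Check: Δs_k = 3/(k**4 + 10*k**3 + 35*k**2 + 50*k + 24). ✓
Telescope: S(n) = s_(n+1) − s_(0) = (n**3 + 9*n**2 + 26*n + 18)/(6*(n**3 + 9*n**2 + 26*n + 24)) − (0) = (n**3 + 9*n**2 + 26*n + 18)/(6*(n**3 + 9*n**2 + 26*n + 24)).

S(n) = (n**3 + 9*n**2 + 26*n + 18)/(6*(n**3 + 9*n**2 + 26*n + 24))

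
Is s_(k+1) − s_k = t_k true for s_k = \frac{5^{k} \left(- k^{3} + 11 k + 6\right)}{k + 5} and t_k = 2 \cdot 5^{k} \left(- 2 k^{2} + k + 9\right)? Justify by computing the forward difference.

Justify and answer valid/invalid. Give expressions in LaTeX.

s_(k+1) = 5**(k + 1)*(11*k - (k + 1)**3 + 17)/(k + 6)
s_(k+1) − s_k = 5**k*(-4*k**4 - 34*k**3 - 46*k**2 + 208*k + 364)/(k**2 + 11*k + 30)
(s_(k+1) − s_k) − t_k = 5**k*(8*k**3 + 34*k**2 - 50*k - 176)/(k**2 + 11*k + 30)

Invalid: residual \frac{5^{k} \left(8 k^{3} + 34 k^{2} - 50 k - 176\right)}{k^{2} + 11 k + 30} ≠ 0.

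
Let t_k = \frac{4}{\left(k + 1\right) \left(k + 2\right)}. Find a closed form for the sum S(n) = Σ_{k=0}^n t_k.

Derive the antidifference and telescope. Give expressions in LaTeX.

S(n) = \frac{4 \left(n + 1\right)}{n + 2}

Compute t_(k+1)/t_k: get (k + 1)/(k + 3).
A = k + 1, B = k + 3, C = 1.
Key eq: (k + 1)·f(k+1) = (k + 2)·f(k) + (1).
d = 1 from the (1,1,0) case.
Solve for f: f(k) = k (degree 1 ≤ 1).
So s_k = (B(k−1)f/C)·t_k = (k*(k + 2))·t_k = 4*k/(k + 1).
Δs = 4/(k**2 + 3*k + 2), as required.
Σ_(k=0)^n t_k = s_(n+1) − s_(0) = (4*(n + 1)/(n + 2)) − (0), i.e. 4*(n + 1)/(n + 2).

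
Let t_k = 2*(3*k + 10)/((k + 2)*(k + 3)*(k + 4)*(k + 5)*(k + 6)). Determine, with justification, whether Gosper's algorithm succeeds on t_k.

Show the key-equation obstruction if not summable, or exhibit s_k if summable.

The ratio is (k + 2)*(3*k + 13)/((k + 7)*(3*k + 10)).
Factor: A=k + 2; B=k + 7; C=k + 10/3.
f must satisfy (k + 2)·f(k+1) − (k + 6)·f(k) = k + 10/3.
Bound: deg f ≤ 4.
Coefficient equations give f(k) = k*(k + 3)*(k**2 + 11*k + 38)/120.
Certificate R = B(k−1)f/C = k*(k + 3)*(k + 6)*(k**2 + 11*k + 38)/(40*(3*k + 10)) gives s_k = k*(k**2 + 11*k + 38)/(20*(k**3 + 11*k**2 + 38*k + 40)).
Check: Δs_k = 2*(3*k + 10)/(k**5 + 20*k**4 + 155*k**3 + 580*k**2 + 1044*k + 720). ✓

Yes. s_k = k*(k**2 + 11*k + 38)/(20*(k**3 + 11*k**2 + 38*k + 40)).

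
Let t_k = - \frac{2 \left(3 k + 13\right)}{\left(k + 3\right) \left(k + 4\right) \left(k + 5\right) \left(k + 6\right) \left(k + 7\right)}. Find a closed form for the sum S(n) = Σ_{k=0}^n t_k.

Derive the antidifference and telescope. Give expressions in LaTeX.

S(n) = \frac{- n^{3} - 17 n^{2} - 94 n - 78}{45 \left(n^{3} + 17 n^{2} + 94 n + 168\right)}

Ratio r(k) = (k + 3)*(3*k + 16)/((k + 8)*(3*k + 13)).
Normal form (A,B,C) = (k + 3, k + 8, k + 13/3).
f must satisfy (k + 3)·f(k+1) − (k + 7)·f(k) = k + 13/3.
Degrees (1,1,1) ⇒ d ≤ 4.
Solving with deg f ≤ 4: f(k) = k*(k + 4)*(k**2 + 14*k + 63)/270.
R(k) = B(k−1)·f(k)/C(k) = k*(k + 4)*(k + 7)*(k**2 + 14*k + 63)/(90*(3*k + 13)); s_k = R·t_k = k*(-k**2 - 14*k - 63)/(45*(k**3 + 14*k**2 + 63*k + 90)).
Δs = 2*(-3*k - 13)/(k**5 + 25*k**4 + 245*k**3 + 1175*k**2 + 2754*k + 2520), as required.
Σ_(k=0)^n t_k = s_(n+1) − s_(0) = ((-n**3 - 17*n**2 - 94*n - 78)/(45*(n**3 + 17*n**2 + 94*n + 168))) − (0), i.e. (-n**3 - 17*n**2 - 94*n - 78)/(45*(n**3 + 17*n**2 + 94*n + 168)).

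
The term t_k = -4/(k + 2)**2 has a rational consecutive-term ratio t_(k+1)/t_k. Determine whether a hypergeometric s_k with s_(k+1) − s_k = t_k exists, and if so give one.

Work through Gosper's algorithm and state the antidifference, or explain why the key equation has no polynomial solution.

no hypergeometric antidifference exists

The ratio is (k + 2)**2/(k + 3)**2.
So A=k**2 + 4*k + 4 and B=k**2 + 6*k + 9, with C=1.
Set up (k**2 + 4*k + 4)·f(k+1) − (k**2 + 4*k + 4)·f(k) − (1) = 0.
deg f ≤ 0 (via 2,2,0).
f = c0 ⇒ A·f(k+1) − B(k−1)·f(k) − C = -1. The system {-1 = 0} is inconsistent; no antidifference.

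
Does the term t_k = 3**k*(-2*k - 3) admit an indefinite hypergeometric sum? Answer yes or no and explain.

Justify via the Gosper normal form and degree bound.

Yes. s_k = -3**k*k.

Step 1: r(k) = 3*(2*k + 5)/(2*k + 3).
Normal form (A,B,C) = (3, 1, k + 3/2).
Set up (3)·f(k+1) − (1)·f(k) − (k + 3/2) = 0.
Degrees (0,0,1) ⇒ d ≤ 1.
Solve for f: f(k) = k/2 (degree 1 ≤ 1).
So s_k = (B(k−1)f/C)·t_k = (k/(2*k + 3))·t_k = -3**k*k.
Δs = 3**k*(-2*k - 3), as required.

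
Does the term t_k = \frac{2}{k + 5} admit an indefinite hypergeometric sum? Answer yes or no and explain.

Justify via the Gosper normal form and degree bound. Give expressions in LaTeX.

No — the linear system for f has no solution.

Ratio r(k) = (k + 5)/(k + 6).
So A=k + 5 and B=k + 6, with C=1.
Solve (k + 5)·f(k+1) − (k + 5)·f(k) = 1.
d = 0 from the (1,1,0) case.
Write f(k) = c0. Then LHS − RHS = -1, requiring -1 = 0: contradictory. No certificate.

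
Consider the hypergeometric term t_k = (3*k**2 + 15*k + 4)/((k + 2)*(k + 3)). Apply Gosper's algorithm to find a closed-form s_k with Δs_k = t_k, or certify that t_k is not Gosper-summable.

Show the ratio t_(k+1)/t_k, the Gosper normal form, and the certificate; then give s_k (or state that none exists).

s_k = k*(3*k - 1)/(k + 2)

Compute t_(k+1)/t_k: get (k + 2)*(15*k + 3*(k + 1)**2 + 19)/((k + 4)*(3*k**2 + 15*k + 4)).
So A=k + 2 and B=k + 4, with C=k**2 + 5*k + 4/3.
Key eq: (k + 2)·f(k+1) = (k + 3)·f(k) + (k**2 + 5*k + 4/3).
d = 2 from the (1,1,2) case.
Coefficient equations give f(k) = k*(3*k - 1)/3.
Certificate R = B(k−1)f/C = k*(k + 3)*(3*k - 1)/(3*k**2 + 15*k + 4) gives s_k = k*(3*k - 1)/(k + 2).
Verify: (3*k**2 + 15*k + 4)/(k**2 + 5*k + 6) matches t_k.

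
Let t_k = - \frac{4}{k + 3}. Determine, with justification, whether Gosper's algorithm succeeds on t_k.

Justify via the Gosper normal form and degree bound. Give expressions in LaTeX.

r(k) = (k + 3)/(k + 4) after simplifying.
Gosper form: A/B · C(k+1)/C(k) with A=k + 3, B=k + 4, C=1.
Solve (k + 3)·f(k+1) − (k + 3)·f(k) = 1.
From deg A=1, deg B=1, deg C=0: d=0.
Put f(k) = c0: A·f(k+1) − B(k−1)·f(k) − C = -1; need -1 = 0 — inconsistent ⇒ no f, not summable.

No — t_k has no hypergeometric antidifference.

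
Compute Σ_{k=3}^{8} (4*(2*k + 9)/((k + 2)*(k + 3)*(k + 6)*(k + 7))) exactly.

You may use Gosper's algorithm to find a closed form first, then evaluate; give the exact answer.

Σ = 32/495

Ratio r(k) = (k + 2)*(k + 6)*(2*k + 11)/((k + 4)*(k + 8)*(2*k + 9)).
Take A(k)=k + 2, B(k)=k + 8, C(k)=k**3 + 27*k**2/2 + 121*k/2 + 90.
Key eq: (k + 2)·f(k+1) = (k + 7)·f(k) + (k**3 + 27*k**2/2 + 121*k/2 + 90).
deg f ≤ 5 (via 1,1,3).
A polynomial solution: f(k) = k*(k + 3)*(k + 4)*(k + 5)*(k + 8)/24.
Then R = B(k−1)f/C = k*(k + 3)*(k + 7)*(k + 8)/(12*(2*k + 9)), so s_k = R(k)·t_k = k*(k + 8)/(3*(k**2 + 8*k + 12)).
s_(k+1) − s_k = 4*(2*k + 9)/(k**4 + 18*k**3 + 113*k**2 + 288*k + 252) = t_k.
Sum = s_(9) − s_(3); s_(9) = 17/55, s_(3) = 11/45 ⇒ 32/495.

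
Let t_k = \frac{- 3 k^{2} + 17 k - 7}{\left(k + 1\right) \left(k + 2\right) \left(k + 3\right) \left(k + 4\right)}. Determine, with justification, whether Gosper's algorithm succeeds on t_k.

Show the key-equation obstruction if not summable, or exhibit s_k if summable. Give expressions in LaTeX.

The ratio is -(k + 1)*(17*k - 3*(k + 1)**2 + 10)/((k + 5)*(3*k**2 - 17*k + 7)).
Gosper form: A/B · C(k+1)/C(k) with A=k + 1, B=k + 5, C=k**2 - 17*k/3 + 7/3.
Solve (k + 1)·f(k+1) − (k + 4)·f(k) = k**2 - 17*k/3 + 7/3.
Degrees (1,1,2) ⇒ d ≤ 3.
Solving with deg f ≤ 3: f(k) = k*(k**2 - 3*k + 23)/9.
So s_k = (B(k−1)f/C)·t_k = (k*(k + 4)*(k**2 - 3*k + 23)/(3*(3*k**2 - 17*k + 7)))·t_k = k*(-k**2 + 3*k - 23)/(3*(k + 1)*(k + 2)*(k + 3)).
s_(k+1) − s_k = (-3*k**2 + 17*k - 7)/(k**4 + 10*k**3 + 35*k**2 + 50*k + 24) = t_k.

Yes. s_k = \frac{k \left(- k^{2} + 3 k - 23\right)}{3 \left(k + 1\right) \left(k + 2\right) \left(k + 3\right)}.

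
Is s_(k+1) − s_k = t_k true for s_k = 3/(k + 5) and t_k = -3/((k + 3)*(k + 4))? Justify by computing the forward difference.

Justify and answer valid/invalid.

Invalid: residual 6*(2*k + 9)/(k**4 + 18*k**3 + 119*k**2 + 342*k + 360) ≠ 0.

s_(k+1) = 3/(k + 6)
s_(k+1) − s_k = -3/((k + 5)*(k + 6))
(s_(k+1) − s_k) − t_k = 6*(2*k + 9)/(k**4 + 18*k**3 + 119*k**2 + 342*k + 360)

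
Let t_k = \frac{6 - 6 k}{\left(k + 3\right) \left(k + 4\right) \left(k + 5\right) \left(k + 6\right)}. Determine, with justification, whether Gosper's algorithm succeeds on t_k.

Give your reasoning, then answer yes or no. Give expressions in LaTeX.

Step 1: r(k) = k*(k + 3)/((k - 1)*(k + 7)).
Normal form (A,B,C) = (k + 3, k + 7, k - 1).
f must satisfy (k + 3)·f(k+1) − (k + 6)·f(k) = k - 1.
Degrees (1,1,1) ⇒ d ≤ 3.
Solving with deg f ≤ 3: f(k) = k*(k - 7)*(k + 19)/360.
So s_k = (B(k−1)f/C)·t_k = (k*(k - 7)*(k + 6)*(k + 19)/(360*(k - 1)))·t_k = -k*(k**2 + 12*k - 133)/(60*(k + 3)*(k + 4)*(k + 5)).
Check: Δs_k = 6*(1 - k)/(k**4 + 18*k**3 + 119*k**2 + 342*k + 360). ✓

Yes. s_k = - \frac{k \left(k^{2} + 12 k - 133\right)}{60 \left(k + 3\right) \left(k + 4\right) \left(k + 5\right)}.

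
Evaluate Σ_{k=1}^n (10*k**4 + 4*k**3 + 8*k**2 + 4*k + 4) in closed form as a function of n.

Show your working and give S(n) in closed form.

r(k) = (5*k**4 + 22*k**3 + 40*k**2 + 36*k + 15)/(5*k**4 + 2*k**3 + 4*k**2 + 2*k + 2) after simplifying.
A = 1, B = 1, C = k**4 + 2*k**3/5 + 4*k**2/5 + 2*k/5 + 2/5.
Set up (1)·f(k+1) − (1)·f(k) − (k**4 + 2*k**3/5 + 4*k**2/5 + 2*k/5 + 2/5) = 0.
From deg A=0, deg B=0, deg C=4: d=5.
Match coefficients ⇒ f(k) = k*(2*k**4 - 4*k**3 + 4*k**2 - k + 3)/10.
Certificate R = B(k−1)f/C = k*(2*k**4 - 4*k**3 + 4*k**2 - k + 3)/(2*(5*k**4 + 2*k**3 + 4*k**2 + 2*k + 2)) gives s_k = k*(2*k**4 - 4*k**3 + 4*k**2 - k + 3).
Verify: 10*k**4 + 4*k**3 + 8*k**2 + 4*k + 4 matches t_k.
Evaluate: s_(n+1) = 2*n**5 + 6*n**4 + 8*n**3 + 7*n**2 + 7*n + 4; subtract s_(1) = 4 ⇒ S(n) = n*(2*n**4 + 6*n**3 + 8*n**2 + 7*n + 7).

S(n) = n*(2*n**4 + 6*n**3 + 8*n**2 + 7*n + 7)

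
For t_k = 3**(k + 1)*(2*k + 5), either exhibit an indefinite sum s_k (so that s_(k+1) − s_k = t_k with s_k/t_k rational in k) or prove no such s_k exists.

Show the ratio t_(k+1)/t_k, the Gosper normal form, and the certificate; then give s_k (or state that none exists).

s_k = 3**(k + 1)*(k + 1)

The ratio is 3*(2*k + 7)/(2*k + 5).
So A=3 and B=1, with C=k + 5/2.
Need (3)·f(k+1) − (1)·f(k) = k + 5/2.
From deg A=0, deg B=0, deg C=1: d=1.
Match coefficients ⇒ f(k) = (k + 1)/2.
So s_k = (B(k−1)f/C)·t_k = ((k + 1)/(2*k + 5))·t_k = 3**(k + 1)*(k + 1).
Check: Δs_k = 3**(k + 1)*(2*k + 5). ✓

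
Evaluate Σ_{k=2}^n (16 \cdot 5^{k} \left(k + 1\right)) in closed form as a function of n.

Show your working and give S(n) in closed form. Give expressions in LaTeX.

S(n) = 20 \cdot 5^{n} n + 15 \cdot 5^{n} - 175

Ratio r(k) = 5*(k + 2)/(k + 1).
A = 5, B = 1, C = k + 1.
Need (5)·f(k+1) − (1)·f(k) = k + 1.
Bound: deg f ≤ 1.
Solving with deg f ≤ 1: f(k) = (4*k - 1)/16.
Get s_k = R·t_k = 5**k*(4*k - 1) with R(k) = B(k−1)f(k)/C(k) = (4*k - 1)/(16*(k + 1)).
Δs = 16*5**k*(k + 1), as required.
Evaluate: s_(n+1) = 5**(n + 1)*(4*n + 3); subtract s_(2) = 175 ⇒ S(n) = 20*5**n*n + 15*5**n - 175.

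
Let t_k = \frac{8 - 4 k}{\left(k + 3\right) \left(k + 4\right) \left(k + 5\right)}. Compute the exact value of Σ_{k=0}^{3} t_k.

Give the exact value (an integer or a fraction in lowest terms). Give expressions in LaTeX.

The ratio is (k - 1)*(k + 3)/((k - 2)*(k + 6)).
Gosper form: A/B · C(k+1)/C(k) with A=k + 3, B=k + 6, C=k - 2.
Set up (k + 3)·f(k+1) − (k + 5)·f(k) − (k - 2) = 0.
From deg A=1, deg B=1, deg C=1: d=2.
A polynomial solution: f(k) = k*(k - 17)/24.
R(k) = B(k−1)·f(k)/C(k) = k*(k - 17)*(k + 5)/(24*(k - 2)); s_k = R·t_k = -k*(k - 17)/(6*(k + 3)*(k + 4)).
s_(k+1) − s_k = 4*(2 - k)/(k**3 + 12*k**2 + 47*k + 60) = t_k.
Σ_(k=0)^(3) t_k = s_(4) − s_(0) = 13/84 − (0) = 13/84.

Σ = 13/84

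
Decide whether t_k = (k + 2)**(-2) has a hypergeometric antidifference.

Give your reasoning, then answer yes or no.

No; the coefficient equations for f are inconsistent.

r(k) = (k + 2)**2/(k + 3)**2 after simplifying.
So A=k**2 + 4*k + 4 and B=k**2 + 6*k + 9, with C=1.
f must satisfy (k**2 + 4*k + 4)·f(k+1) − (k**2 + 4*k + 4)·f(k) = 1.
d = 0 from the (2,2,0) case.
Write f(k) = c0. Then LHS − RHS = -1, requiring -1 = 0: contradictory. No certificate.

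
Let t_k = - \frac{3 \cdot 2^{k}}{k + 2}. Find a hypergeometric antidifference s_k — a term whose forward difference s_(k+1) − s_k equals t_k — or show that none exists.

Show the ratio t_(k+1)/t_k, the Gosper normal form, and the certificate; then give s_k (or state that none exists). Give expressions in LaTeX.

none — t_k is not Gosper-summable

Step 1: r(k) = 2*(k + 2)/(k + 3).
Gosper form: A/B · C(k+1)/C(k) with A=2*k + 4, B=k + 3, C=1.
Need (2*k + 4)·f(k+1) − (k + 2)·f(k) = 1.
Bound: deg f ≤ -1.
deg f ≤ -1 is impossible — no certificate.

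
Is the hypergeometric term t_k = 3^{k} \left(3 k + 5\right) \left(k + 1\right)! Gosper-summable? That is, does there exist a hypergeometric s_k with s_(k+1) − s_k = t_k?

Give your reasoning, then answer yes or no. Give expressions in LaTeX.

Step 1: r(k) = 3*(k + 2)*(3*k + 8)/(3*k + 5).
Gosper form: A/B · C(k+1)/C(k) with A=3*k + 6, B=1, C=k + 5/3.
Key eq: (3*k + 6)·f(k+1) = (1)·f(k) + (k + 5/3).
Bound: deg f ≤ 0.
Solving with deg f ≤ 0: f(k) = 1/3.
Certificate R = B(k−1)f/C = 1/(3*k + 5) gives s_k = 3**k*factorial(k + 1).
Δs = 3**k*(3*k + 5)*factorial(k + 1), as required.

Yes. s_k = 3^{k} \left(k + 1\right)!.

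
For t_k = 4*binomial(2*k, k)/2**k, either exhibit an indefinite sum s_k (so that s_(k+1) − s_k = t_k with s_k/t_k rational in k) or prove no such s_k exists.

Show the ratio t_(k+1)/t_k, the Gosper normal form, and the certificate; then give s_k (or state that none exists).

none (Gosper's algorithm certifies no s_k)

Ratio r(k) = (2*k + 1)/(k + 1).
A = 2*k + 1, B = k + 1, C = 1.
Solve (2*k + 1)·f(k+1) − (k)·f(k) = 1.
d = -1 from the (1,1,0) case.
Bound -1 < 0, so the key equation has no polynomial solution.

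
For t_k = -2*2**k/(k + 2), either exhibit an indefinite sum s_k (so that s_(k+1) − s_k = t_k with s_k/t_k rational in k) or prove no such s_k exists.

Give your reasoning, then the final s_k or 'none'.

no hypergeometric antidifference exists

t_(k+1)/t_k = 2*(k + 2)/(k + 3).
A = 2*k + 4, B = k + 3, C = 1.
Solve (2*k + 4)·f(k+1) − (k + 2)·f(k) = 1.
deg f ≤ -1 (via 1,1,0).
Bound -1 < 0, so the key equation has no polynomial solution.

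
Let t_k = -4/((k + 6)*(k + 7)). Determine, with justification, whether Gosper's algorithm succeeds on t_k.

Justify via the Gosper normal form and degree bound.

Yes. s_k = -2*k/(3*k + 18).

The ratio is (k + 6)/(k + 8).
Normal form (A,B,C) = (k + 6, k + 8, 1).
Solve (k + 6)·f(k+1) − (k + 7)·f(k) = 1.
d = 1 from the (1,1,0) case.
A polynomial solution: f(k) = k/6.
R(k) = B(k−1)·f(k)/C(k) = k*(k + 7)/6; s_k = R·t_k = -2*k/(3*k + 18).
Check: Δs_k = -4/(k**2 + 13*k + 42). ✓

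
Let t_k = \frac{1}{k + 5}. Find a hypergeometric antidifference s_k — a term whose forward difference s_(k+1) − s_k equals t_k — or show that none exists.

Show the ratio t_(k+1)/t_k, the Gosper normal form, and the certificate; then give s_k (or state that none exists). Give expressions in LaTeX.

t_(k+1)/t_k = (k + 5)/(k + 6).
So A=k + 5 and B=k + 6, with C=1.
Solve (k + 5)·f(k+1) − (k + 5)·f(k) = 1.
d = 0 from the (1,1,0) case.
Put f(k) = c0: A·f(k+1) − B(k−1)·f(k) − C = -1; need -1 = 0 — inconsistent ⇒ no f, not summable.

not Gosper-summable; s_k does not exist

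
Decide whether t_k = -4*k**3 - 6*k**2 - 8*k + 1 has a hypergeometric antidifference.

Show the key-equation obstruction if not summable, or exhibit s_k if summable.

Compute t_(k+1)/t_k: get (4*k**3 + 18*k**2 + 32*k + 17)/(4*k**3 + 6*k**2 + 8*k - 1).
A = 1, B = 1, C = k**3 + 3*k**2/2 + 2*k - 1/4.
Need (1)·f(k+1) − (1)·f(k) = k**3 + 3*k**2/2 + 2*k - 1/4.
deg f ≤ 4 (via 0,0,3).
A polynomial solution: f(k) = k*(k**3 + 2*k - 4)/4.
Then R = B(k−1)f/C = k*(k**3 + 2*k - 4)/(4*k**3 + 6*k**2 + 8*k - 1), so s_k = R(k)·t_k = k*(-k**3 - 2*k + 4).
Check: Δs_k = -4*k**3 - 6*k**2 - 8*k + 1. ✓

Yes. s_k = k*(-k**3 - 2*k + 4).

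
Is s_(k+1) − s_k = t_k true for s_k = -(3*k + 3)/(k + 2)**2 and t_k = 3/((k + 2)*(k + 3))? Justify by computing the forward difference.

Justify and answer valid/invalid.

s_(k+1) = 3*(-k - 2)/(k + 3)**2
s_(k+1) − s_k = 3*(k**2 + 3*k + 1)/(k**4 + 10*k**3 + 37*k**2 + 60*k + 36)
(s_(k+1) − s_k) − t_k = 3*(-2*k - 5)/(k**4 + 10*k**3 + 37*k**2 + 60*k + 36)

Invalid: residual 3*(-2*k - 5)/(k**4 + 10*k**3 + 37*k**2 + 60*k + 36) ≠ 0.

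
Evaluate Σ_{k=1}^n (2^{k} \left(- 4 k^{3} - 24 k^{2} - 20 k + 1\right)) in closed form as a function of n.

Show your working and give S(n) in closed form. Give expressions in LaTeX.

S(n) = - 8 \cdot 2^{n} n^{3} - 24 \cdot 2^{n} n^{2} - 16 \cdot 2^{n} n + 2 \cdot 2^{n} - 2

Step 1: r(k) = 2*(4*k**3 + 36*k**2 + 80*k + 47)/(4*k**3 + 24*k**2 + 20*k - 1).
Take A(k)=2, B(k)=1, C(k)=k**3 + 6*k**2 + 5*k - 1/4.
Solve (2)·f(k+1) − (1)·f(k) = k**3 + 6*k**2 + 5*k - 1/4.
Bound: deg f ≤ 3.
A polynomial solution: f(k) = (4*k**3 - 4*k - 1)/4.
Get s_k = R·t_k = 2**k*(-4*k**3 + 4*k + 1) with R(k) = B(k−1)f(k)/C(k) = (4*k**3 - 4*k - 1)/(4*k**3 + 24*k**2 + 20*k - 1).
Check: Δs_k = 2**k*(-4*k**3 - 24*k**2 - 20*k + 1). ✓
Telescope: S(n) = s_(n+1) − s_(1) = 2**(n + 1)*(-4*n**3 - 12*n**2 - 8*n + 1) − (2) = -8*2**n*n**3 - 24*2**n*n**2 - 16*2**n*n + 2*2**n - 2.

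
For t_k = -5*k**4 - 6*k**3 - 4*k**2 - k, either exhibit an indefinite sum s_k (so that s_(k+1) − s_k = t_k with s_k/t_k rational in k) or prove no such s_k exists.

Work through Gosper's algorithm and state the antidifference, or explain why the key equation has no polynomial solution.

s_k = k**4*(1 - k)

Step 1: r(k) = (5*k**4 + 26*k**3 + 52*k**2 + 47*k + 16)/(k*(5*k**3 + 6*k**2 + 4*k + 1)).
A = 1, B = 1, C = k**4 + 6*k**3/5 + 4*k**2/5 + k/5.
Solve (1)·f(k+1) − (1)·f(k) = k**4 + 6*k**3/5 + 4*k**2/5 + k/5.
d = 5 from the (0,0,4) case.
Coefficient equations give f(k) = k**4*(k - 1)/5.
So s_k = (B(k−1)f/C)·t_k = (k**3*(k - 1)/(5*k**3 + 6*k**2 + 4*k + 1))·t_k = k**4*(1 - k).
Verify: k*(k**3*(k - 1) - (k + 1)**4) matches t_k.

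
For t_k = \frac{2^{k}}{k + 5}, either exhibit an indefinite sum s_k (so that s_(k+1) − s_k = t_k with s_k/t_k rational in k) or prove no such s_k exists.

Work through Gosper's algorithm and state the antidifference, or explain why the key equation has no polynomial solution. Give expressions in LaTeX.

t_(k+1)/t_k = 2*(k + 5)/(k + 6).
Factor: A=2*k + 10; B=k + 6; C=1.
Need (2*k + 10)·f(k+1) − (k + 5)·f(k) = 1.
d = -1 from the (1,1,0) case.
d = -1 < 0 ⇒ no nonzero polynomial f; not summable.

no hypergeometric antidifference exists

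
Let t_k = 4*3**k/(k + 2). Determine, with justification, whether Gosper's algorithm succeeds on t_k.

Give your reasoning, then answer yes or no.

r(k) = 3*(k + 2)/(k + 3) after simplifying.
Take A(k)=3*k + 6, B(k)=k + 3, C(k)=1.
Solve (3*k + 6)·f(k+1) − (k + 2)·f(k) = 1.
deg f ≤ -1 (via 1,1,0).
d = -1 < 0 ⇒ no nonzero polynomial f; not summable.

No. Not Gosper-summable.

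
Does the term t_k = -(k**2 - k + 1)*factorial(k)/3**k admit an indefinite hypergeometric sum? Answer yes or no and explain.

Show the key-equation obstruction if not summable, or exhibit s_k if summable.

Yes. s_k = -3**(1 - k)*k*factorial(k).

Compute t_(k+1)/t_k: get -(k + 1)*(k - (k + 1)**2)/(3*k**2 - 3*k + 3).
So A=k/3 + 1/3 and B=1, with C=k**2 - k + 1.
Need (k/3 + 1/3)·f(k+1) − (1)·f(k) = k**2 - k + 1.
Bound: deg f ≤ 1.
Match coefficients ⇒ f(k) = 3*k.
R(k) = B(k−1)·f(k)/C(k) = 3*k/(k**2 - k + 1); s_k = R·t_k = -3**(1 - k)*k*factorial(k).
s_(k+1) − s_k = -(k**2 - k + 1)*factorial(k)/3**k = t_k.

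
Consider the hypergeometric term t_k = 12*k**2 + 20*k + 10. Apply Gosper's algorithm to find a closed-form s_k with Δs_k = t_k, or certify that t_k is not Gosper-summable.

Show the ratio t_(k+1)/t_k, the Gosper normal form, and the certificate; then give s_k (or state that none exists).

s_k = 2*k*(2*k**2 + 2*k + 1)

The ratio is (6*k**2 + 22*k + 21)/(6*k**2 + 10*k + 5).
Normal form (A,B,C) = (1, 1, k**2 + 5*k/3 + 5/6).
Need (1)·f(k+1) − (1)·f(k) = k**2 + 5*k/3 + 5/6.
From deg A=0, deg B=0, deg C=2: d=3.
Match coefficients ⇒ f(k) = k*(2*k**2 + 2*k + 1)/6.
Then R = B(k−1)f/C = k*(2*k**2 + 2*k + 1)/(6*k**2 + 10*k + 5), so s_k = R(k)·t_k = 2*k*(2*k**2 + 2*k + 1).
Δs = 12*k**2 + 20*k + 10, as required.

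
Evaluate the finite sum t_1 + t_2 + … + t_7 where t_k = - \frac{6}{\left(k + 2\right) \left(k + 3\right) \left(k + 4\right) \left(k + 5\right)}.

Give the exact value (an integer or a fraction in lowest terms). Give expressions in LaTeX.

Σ = -7/220

Step 1: r(k) = (k + 2)/(k + 6).
Gosper form: A/B · C(k+1)/C(k) with A=k + 2, B=k + 6, C=1.
Key eq: (k + 2)·f(k+1) = (k + 5)·f(k) + (1).
deg f ≤ 3 (via 1,1,0).
Solving with deg f ≤ 3: f(k) = k*(k**2 + 9*k + 26)/72.
Certificate R = B(k−1)f/C = k*(k + 5)*(k**2 + 9*k + 26)/72 gives s_k = k*(-k**2 - 9*k - 26)/(12*(k + 2)*(k + 3)*(k + 4)).
Verify: -6/(k**4 + 14*k**3 + 71*k**2 + 154*k + 120) matches t_k.
Telescoping: Σ = s_(8) − s_(1) = -9/110 − (-1/20) = -7/220.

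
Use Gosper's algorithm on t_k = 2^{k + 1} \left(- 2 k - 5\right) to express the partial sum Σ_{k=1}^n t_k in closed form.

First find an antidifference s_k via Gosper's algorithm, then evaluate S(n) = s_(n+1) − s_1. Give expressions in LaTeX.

S(n) = - 8 \cdot 2^{n} n - 12 \cdot 2^{n} + 12

t_(k+1)/t_k = 2*(2*k + 7)/(2*k + 5).
So A=2 and B=1, with C=k + 5/2.
f must satisfy (2)·f(k+1) − (1)·f(k) = k + 5/2.
Bound: deg f ≤ 1.
A polynomial solution: f(k) = (2*k + 1)/2.
R(k) = B(k−1)·f(k)/C(k) = (2*k + 1)/(2*k + 5); s_k = R·t_k = 2**(k + 1)*(-2*k - 1).
s_(k+1) − s_k = 2**(k + 1)*(-2*k - 5) = t_k.
Evaluate: s_(n+1) = 2**(n + 2)*(-2*n - 3); subtract s_(1) = -12 ⇒ S(n) = -8*2**n*n - 12*2**n + 12.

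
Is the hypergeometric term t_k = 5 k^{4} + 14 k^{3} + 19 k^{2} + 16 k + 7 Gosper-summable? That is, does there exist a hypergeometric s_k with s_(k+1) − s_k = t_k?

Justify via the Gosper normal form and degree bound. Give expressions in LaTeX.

The ratio is (5*k**4 + 34*k**3 + 91*k**2 + 116*k + 61)/(5*k**4 + 14*k**3 + 19*k**2 + 16*k + 7).
Gosper form: A/B · C(k+1)/C(k) with A=1, B=1, C=k**4 + 14*k**3/5 + 19*k**2/5 + 16*k/5 + 7/5.
Need (1)·f(k+1) − (1)·f(k) = k**4 + 14*k**3/5 + 19*k**2/5 + 16*k/5 + 7/5.
d = 5 from the (0,0,4) case.
A polynomial solution: f(k) = k*(k**4 + k**3 + k**2 + 2*k + 2)/5.
Get s_k = R·t_k = k*(k**4 + k**3 + k**2 + 2*k + 2) with R(k) = B(k−1)f(k)/C(k) = k*(k**4 + k**3 + k**2 + 2*k + 2)/(5*k**4 + 14*k**3 + 19*k**2 + 16*k + 7).
Verify: 5*k**4 + 14*k**3 + 19*k**2 + 16*k + 7 matches t_k.

Yes. s_k = k \left(k^{4} + k^{3} + k^{2} + 2 k + 2\right).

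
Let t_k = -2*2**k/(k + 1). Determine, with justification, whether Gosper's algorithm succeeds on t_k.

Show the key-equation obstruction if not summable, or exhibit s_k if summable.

r(k) = 2*(k + 1)/(k + 2) after simplifying.
Gosper form: A/B · C(k+1)/C(k) with A=2*k + 2, B=k + 2, C=1.
Set up (2*k + 2)·f(k+1) − (k + 1)·f(k) − (1) = 0.
Bound: deg f ≤ -1.
Negative degree bound (-1): no f exists, t_k not Gosper-summable.

No; the degree bound rules out any f.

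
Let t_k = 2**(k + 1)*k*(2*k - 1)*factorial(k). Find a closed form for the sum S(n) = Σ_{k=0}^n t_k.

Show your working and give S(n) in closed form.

S(n) = 4*2**n*n**2*factorial(n) - 4*2**n*factorial(n) + 4

r(k) = (k + 1)**2*(4*k + 2)/(k*(2*k - 1)) after simplifying.
Take A(k)=2*k + 2, B(k)=1, C(k)=k**2 - k/2.
Key eq: (2*k + 2)·f(k+1) = (1)·f(k) + (k**2 - k/2).
deg f ≤ 1 (via 1,0,2).
Solve for f: f(k) = (k - 2)/2 (degree 1 ≤ 1).
Certificate R = B(k−1)f/C = (k - 2)/(k*(2*k - 1)) gives s_k = 2**(k + 1)*(k - 2)*factorial(k).
Δs = 2**(k + 1)*k*(2*k - 1)*factorial(k), as required.
Σ_(k=0)^n t_k = s_(n+1) − s_(0) = (2**(n + 2)*(n - 1)*factorial(n + 1)) − (-4), i.e. 4*2**n*n**2*factorial(n) - 4*2**n*factorial(n) + 4.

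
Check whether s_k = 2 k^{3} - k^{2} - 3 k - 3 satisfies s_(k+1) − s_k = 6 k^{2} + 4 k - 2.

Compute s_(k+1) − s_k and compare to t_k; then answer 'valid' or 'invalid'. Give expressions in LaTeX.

s_(k+1) = 2*k**3 + 5*k**2 + k - 5
s_(k+1) − s_k = 6*k**2 + 4*k - 2
(s_(k+1) − s_k) − t_k = 0

Valid: the claim telescopes to t_k.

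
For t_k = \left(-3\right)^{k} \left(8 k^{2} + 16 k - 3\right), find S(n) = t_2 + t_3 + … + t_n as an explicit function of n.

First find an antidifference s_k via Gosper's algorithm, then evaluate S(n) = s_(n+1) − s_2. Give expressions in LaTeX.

S(n) = 6 \left(-3\right)^{n} n^{2} + 15 \left(-3\right)^{n} n + 63

Ratio r(k) = 3*(-8*k**2 - 32*k - 21)/(8*k**2 + 16*k - 3).
Take A(k)=-3, B(k)=1, C(k)=k**2 + 2*k - 3/8.
Key eq: (-3)·f(k+1) = (1)·f(k) + (k**2 + 2*k - 3/8).
Degrees (0,0,2) ⇒ d ≤ 2.
Match coefficients ⇒ f(k) = -(k - 1)*(2*k + 3)/8.
Get s_k = R·t_k = (-3)**k*(-2*k**2 - k + 3) with R(k) = B(k−1)f(k)/C(k) = -(k - 1)*(2*k + 3)/(8*k**2 + 16*k - 3).
Check: Δs_k = (-3)**k*(8*k**2 + 16*k - 3). ✓
Σ_(k=2)^n t_k = s_(n+1) − s_(2) = (3*(-3)**n*n*(2*n + 5)) − (-63), i.e. 6*(-3)**n*n**2 + 15*(-3)**n*n + 63.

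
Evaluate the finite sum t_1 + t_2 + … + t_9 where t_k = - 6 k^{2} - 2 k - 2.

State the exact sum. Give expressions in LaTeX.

Σ = -1818

Step 1: r(k) = (k + 3*(k + 1)**2 + 2)/(3*k**2 + k + 1).
Gosper form: A/B · C(k+1)/C(k) with A=1, B=1, C=k**2 + k/3 + 1/3.
Need (1)·f(k+1) − (1)·f(k) = k**2 + k/3 + 1/3.
Degrees (0,0,2) ⇒ d ≤ 3.
Solving with deg f ≤ 3: f(k) = k*(k**2 - k + 1)/3.
So s_k = (B(k−1)f/C)·t_k = (k*(k**2 - k + 1)/(3*k**2 + k + 1))·t_k = 2*k*(-k**2 + k - 1).
Δs = -6*k**2 - 2*k - 2, as required.
Sum = s_(10) − s_(1); s_(10) = -1820, s_(1) = -2 ⇒ -1818.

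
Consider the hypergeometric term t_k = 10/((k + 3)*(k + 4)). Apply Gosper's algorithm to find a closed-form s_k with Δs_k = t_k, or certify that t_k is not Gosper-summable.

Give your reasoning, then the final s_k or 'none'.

Compute t_(k+1)/t_k: get (k + 3)/(k + 5).
A = k + 3, B = k + 5, C = 1.
Key eq: (k + 3)·f(k+1) = (k + 4)·f(k) + (1).
deg f ≤ 1 (via 1,1,0).
A polynomial solution: f(k) = k/3.
Then R = B(k−1)f/C = k*(k + 4)/3, so s_k = R(k)·t_k = 10*k/(3*(k + 3)).
Verify: 10/(k**2 + 7*k + 12) matches t_k.

s_k = 10*k/(3*(k + 3))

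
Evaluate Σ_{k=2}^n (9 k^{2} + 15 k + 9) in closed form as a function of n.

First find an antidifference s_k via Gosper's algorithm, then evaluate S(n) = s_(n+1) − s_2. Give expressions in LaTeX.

S(n) = 3 n^{3} + 12 n^{2} + 18 n - 33

The ratio is (3*k**2 + 11*k + 11)/(3*k**2 + 5*k + 3).
A = 1, B = 1, C = k**2 + 5*k/3 + 1.
Set up (1)·f(k+1) − (1)·f(k) − (k**2 + 5*k/3 + 1) = 0.
d = 3 from the (0,0,2) case.
Solve for f: f(k) = k*(k**2 + k + 1)/3 (degree 3 ≤ 3).
Get s_k = R·t_k = 3*k*(k**2 + k + 1) with R(k) = B(k−1)f(k)/C(k) = k*(k**2 + k + 1)/(3*k**2 + 5*k + 3).
s_(k+1) − s_k = 9*k**2 + 15*k + 9 = t_k.
s_(n+1) = 3*n**3 + 12*n**2 + 18*n + 9 and s_(2) = 42, so S(n) = 3*n**3 + 12*n**2 + 18*n - 33.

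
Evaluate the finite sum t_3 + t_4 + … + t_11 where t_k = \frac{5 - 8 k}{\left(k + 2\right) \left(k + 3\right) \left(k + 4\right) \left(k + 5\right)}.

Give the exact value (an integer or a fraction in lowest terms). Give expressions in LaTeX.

Σ = -53/1120

r(k) = (k + 2)*(8*k + 3)/((k + 6)*(8*k - 5)) after simplifying.
Factor: A=k + 2; B=k + 6; C=k - 5/8.
Set up (k + 2)·f(k+1) − (k + 5)·f(k) − (k - 5/8) = 0.
Bound: deg f ≤ 3.
Solve for f: f(k) = k*(k - 5)*(k + 14)/192 (degree 3 ≤ 3).
Then R = B(k−1)f/C = k*(k - 5)*(k + 5)*(k + 14)/(24*(8*k - 5)), so s_k = R(k)·t_k = k*(-k**2 - 9*k + 70)/(24*(k + 2)*(k + 3)*(k + 4)).
Verify: (5 - 8*k)/(k**4 + 14*k**3 + 71*k**2 + 154*k + 120) matches t_k.
Σ_(k=3)^(11) t_k = s_(12) − s_(3) = -13/480 − (17/840) = -53/1120.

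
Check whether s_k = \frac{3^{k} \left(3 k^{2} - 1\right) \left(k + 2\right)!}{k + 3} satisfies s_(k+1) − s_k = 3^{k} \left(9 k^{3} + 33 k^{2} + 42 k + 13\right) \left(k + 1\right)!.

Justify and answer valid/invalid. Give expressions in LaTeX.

s_(k+1) = 3**(k + 1)*(3*k**2 + 6*k + 2)*factorial(k + 3)/(k + 4)
s_(k+1) − s_k = 3**k*(9*k**4 + 69*k**3 + 183*k**2 + 199*k + 58)*factorial(k + 2)/((k + 3)*(k + 4))
(s_(k+1) − s_k) − t_k = -3**k*(9*k**4 + 60*k**3 + 138*k**2 + 139*k + 40)*factorial(k + 1)/((k + 3)*(k + 4))

Invalid: residual - \frac{3^{k} \left(9 k^{4} + 60 k^{3} + 138 k^{2} + 139 k + 40\right) \left(k + 1\right)!}{\left(k + 3\right) \left(k + 4\right)} ≠ 0.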